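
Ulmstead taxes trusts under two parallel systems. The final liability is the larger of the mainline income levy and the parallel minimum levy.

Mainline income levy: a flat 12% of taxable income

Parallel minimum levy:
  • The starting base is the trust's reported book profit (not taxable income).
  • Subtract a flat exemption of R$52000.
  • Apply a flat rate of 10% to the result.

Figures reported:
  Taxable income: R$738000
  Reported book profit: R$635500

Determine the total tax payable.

R$88560

Parallel minimum levy:
  Base (reported book profit): R$635500
  Less exemption R$52000 → base R$583500
  R$583500 × 10% = R$58350

Mainline income levy:
  R$738000 × 12% = R$88560

R$88560 > R$58350, so the mainline income levy governs.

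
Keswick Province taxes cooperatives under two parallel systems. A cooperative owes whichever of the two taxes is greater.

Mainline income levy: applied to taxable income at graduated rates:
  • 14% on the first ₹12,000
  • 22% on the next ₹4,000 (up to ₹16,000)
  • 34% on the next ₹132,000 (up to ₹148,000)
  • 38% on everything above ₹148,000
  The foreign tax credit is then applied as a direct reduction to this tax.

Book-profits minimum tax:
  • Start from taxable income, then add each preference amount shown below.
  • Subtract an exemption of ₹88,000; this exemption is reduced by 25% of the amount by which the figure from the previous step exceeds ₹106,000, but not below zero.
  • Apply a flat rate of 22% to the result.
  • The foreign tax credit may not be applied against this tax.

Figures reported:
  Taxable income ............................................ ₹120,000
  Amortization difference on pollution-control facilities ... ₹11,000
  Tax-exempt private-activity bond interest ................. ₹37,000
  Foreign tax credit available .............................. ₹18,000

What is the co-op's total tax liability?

Mainline income levy:
  ₹12,000 × 14% = ₹1,680
  ₹4,000 × 22% = ₹880
  ₹104,000 × 34% = ₹35,360
  → ₹37,920
  Less foreign tax credit ₹18,000 → ₹19,920

Book-profits minimum tax:
  Adjusted income: ₹120,000 + ₹11,000 + ₹37,000 = ₹168,000
  Exemption: ₹88,000 − 25% × (₹168,000 − ₹106,000) = ₹88,000 − ₹15,500 = ₹72,500
  Base: ₹168,000 − ₹72,500 = ₹95,500
  ₹95,500 × 22% = ₹21,010

₹21,010 > ₹19,920, so the book-profits minimum tax is the binding amount.

₹21,010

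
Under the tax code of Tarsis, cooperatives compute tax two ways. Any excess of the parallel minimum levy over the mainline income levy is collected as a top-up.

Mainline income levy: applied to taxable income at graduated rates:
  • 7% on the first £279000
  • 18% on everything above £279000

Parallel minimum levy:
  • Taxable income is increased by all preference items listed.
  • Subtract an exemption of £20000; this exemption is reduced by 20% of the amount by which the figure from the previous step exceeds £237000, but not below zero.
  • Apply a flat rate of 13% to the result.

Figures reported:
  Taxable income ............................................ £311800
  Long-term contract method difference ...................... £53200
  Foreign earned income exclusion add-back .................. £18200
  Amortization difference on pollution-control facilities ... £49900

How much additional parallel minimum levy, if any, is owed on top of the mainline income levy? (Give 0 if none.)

Mainline income levy:
  £279000 × 7% = £19530
  £32800 × 18% = £5904
  → £25434

Parallel minimum levy:
  Adjusted income: £311800 + £53200 + £18200 + £49900 = £433100
  Exemption: 20% × (£433100 − £237000) = £39220 ≥ £20000, so the exemption is fully phased out
  Base: £433100 − £0 = £433100
  £433100 × 13% = £56303

Excess of parallel minimum levy over mainline income levy: £56303 − £25434 = £30869.

£30869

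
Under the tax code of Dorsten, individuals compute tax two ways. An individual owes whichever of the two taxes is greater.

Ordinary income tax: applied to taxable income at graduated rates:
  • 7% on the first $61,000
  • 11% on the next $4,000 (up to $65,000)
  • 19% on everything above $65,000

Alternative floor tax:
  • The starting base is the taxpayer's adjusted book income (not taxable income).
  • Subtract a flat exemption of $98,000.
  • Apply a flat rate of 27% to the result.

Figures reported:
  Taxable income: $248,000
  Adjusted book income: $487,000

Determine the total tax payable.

$105,030

Ordinary income tax:
  $61,000 × 7% = $4,270
  $4,000 × 11% = $440
  $183,000 × 19% = $34,770
  → $39,480

Alternative floor tax:
  Base (adjusted book income): $487,000
  Less exemption $98,000 → base $389,000
  $389,000 × 27% = $105,030

$105,030 > $39,480, so the alternative floor tax is the binding amount.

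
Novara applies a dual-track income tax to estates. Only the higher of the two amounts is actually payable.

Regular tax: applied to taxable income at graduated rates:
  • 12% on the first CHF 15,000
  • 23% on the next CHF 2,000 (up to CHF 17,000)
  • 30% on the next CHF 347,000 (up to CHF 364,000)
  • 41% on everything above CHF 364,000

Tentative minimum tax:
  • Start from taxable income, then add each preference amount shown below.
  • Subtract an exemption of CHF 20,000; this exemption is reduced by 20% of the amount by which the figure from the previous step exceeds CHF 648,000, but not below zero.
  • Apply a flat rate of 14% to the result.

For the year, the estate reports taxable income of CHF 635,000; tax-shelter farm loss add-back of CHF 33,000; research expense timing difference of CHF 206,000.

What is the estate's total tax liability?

Tentative minimum tax:
  Adjusted income: CHF 635,000 + CHF 33,000 + CHF 206,000 = CHF 874,000
  Exemption: 20% × (CHF 874,000 − CHF 648,000) = CHF 45,200 ≥ CHF 20,000, so the exemption is fully phased out
  Base: CHF 874,000 − CHF 0 = CHF 874,000
  CHF 874,000 × 14% = CHF 122,360

Regular tax:
  CHF 15,000 × 12% = CHF 1,800
  CHF 2,000 × 23% = CHF 460
  CHF 347,000 × 30% = CHF 104,100
  CHF 271,000 × 41% = CHF 111,110
  → CHF 217,470

CHF 217,470 > CHF 122,360, so the regular tax governs.

CHF 217,470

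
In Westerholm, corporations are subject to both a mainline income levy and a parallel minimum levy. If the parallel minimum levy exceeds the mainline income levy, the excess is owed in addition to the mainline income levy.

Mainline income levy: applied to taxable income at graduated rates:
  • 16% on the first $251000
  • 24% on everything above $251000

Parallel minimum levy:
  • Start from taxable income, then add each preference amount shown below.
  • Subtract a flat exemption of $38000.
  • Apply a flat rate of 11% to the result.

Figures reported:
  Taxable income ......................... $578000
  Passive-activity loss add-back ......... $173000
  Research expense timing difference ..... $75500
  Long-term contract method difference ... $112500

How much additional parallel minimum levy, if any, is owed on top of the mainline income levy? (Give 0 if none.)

$0

Parallel minimum levy:
  Adjusted income: $578000 + $173000 + $75500 + $112500 = $939000
  Less exemption $38000 → base $901000
  $901000 × 11% = $99110

Mainline income levy:
  $251000 × 16% = $40160
  $327000 × 24% = $78480
  → $118640

$99110 ≤ $118640, so no add-on is due.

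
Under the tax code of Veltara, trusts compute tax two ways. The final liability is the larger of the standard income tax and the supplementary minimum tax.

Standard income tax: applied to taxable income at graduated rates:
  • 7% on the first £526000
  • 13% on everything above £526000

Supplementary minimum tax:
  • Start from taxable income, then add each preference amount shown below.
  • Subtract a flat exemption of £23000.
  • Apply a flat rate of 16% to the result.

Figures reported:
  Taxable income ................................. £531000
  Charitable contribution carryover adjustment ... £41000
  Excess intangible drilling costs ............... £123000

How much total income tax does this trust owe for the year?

Supplementary minimum tax:
  Adjusted income: £531000 + £41000 + £123000 = £695000
  Less exemption £23000 → base £672000
  £672000 × 16% = £107520

Standard income tax:
  £526000 × 7% = £36820
  £5000 × 13% = £650
  → £37470

£107520 > £37470, so the supplementary minimum tax is the binding amount.

£107520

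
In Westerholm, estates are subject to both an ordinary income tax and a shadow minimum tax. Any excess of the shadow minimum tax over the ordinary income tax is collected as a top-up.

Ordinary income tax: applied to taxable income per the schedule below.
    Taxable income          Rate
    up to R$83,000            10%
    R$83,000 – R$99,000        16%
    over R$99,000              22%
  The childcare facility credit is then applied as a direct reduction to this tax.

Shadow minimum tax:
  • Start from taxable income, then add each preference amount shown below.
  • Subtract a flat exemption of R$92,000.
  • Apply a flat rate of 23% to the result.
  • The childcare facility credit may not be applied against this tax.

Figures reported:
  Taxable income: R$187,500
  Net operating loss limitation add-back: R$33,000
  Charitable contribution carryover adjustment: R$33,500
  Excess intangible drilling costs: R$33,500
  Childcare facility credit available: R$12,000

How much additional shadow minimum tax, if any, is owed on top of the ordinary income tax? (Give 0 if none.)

R$26,635

Ordinary income tax:
  R$83,000 × 10% = R$8,300
  R$16,000 × 16% = R$2,560
  R$88,500 × 22% = R$19,470
  → R$30,330
  Less childcare facility credit R$12,000 → R$18,330

Shadow minimum tax:
  Adjusted income: R$187,500 + R$33,000 + R$33,500 + R$33,500 = R$287,500
  Less exemption R$92,000 → base R$195,500
  R$195,500 × 23% = R$44,965

Excess of shadow minimum tax over ordinary income tax: R$44,965 − R$18,330 = R$26,635.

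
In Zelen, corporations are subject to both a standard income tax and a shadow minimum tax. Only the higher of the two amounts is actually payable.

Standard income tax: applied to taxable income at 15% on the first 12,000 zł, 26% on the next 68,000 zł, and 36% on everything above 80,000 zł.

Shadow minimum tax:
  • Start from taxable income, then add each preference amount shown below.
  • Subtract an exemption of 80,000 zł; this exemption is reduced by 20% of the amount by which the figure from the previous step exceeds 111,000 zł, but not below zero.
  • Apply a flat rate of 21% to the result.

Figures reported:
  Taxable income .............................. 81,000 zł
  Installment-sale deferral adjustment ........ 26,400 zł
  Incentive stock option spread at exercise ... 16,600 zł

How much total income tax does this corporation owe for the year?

19,840 zł

Standard income tax:
  12,000 zł × 15% = 1,800 zł
  68,000 zł × 26% = 17,680 zł
  1,000 zł × 36% = 360 zł
  → 19,840 zł

Shadow minimum tax:
  Adjusted income: 81,000 zł + 26,400 zł + 16,600 zł = 124,000 zł
  Exemption: 80,000 zł − 20% × (124,000 zł − 111,000 zł) = 80,000 zł − 2,600 zł = 77,400 zł
  Base: 124,000 zł − 77,400 zł = 46,600 zł
  46,600 zł × 21% = 9,786 zł

19,840 zł > 9,786 zł, so the standard income tax governs.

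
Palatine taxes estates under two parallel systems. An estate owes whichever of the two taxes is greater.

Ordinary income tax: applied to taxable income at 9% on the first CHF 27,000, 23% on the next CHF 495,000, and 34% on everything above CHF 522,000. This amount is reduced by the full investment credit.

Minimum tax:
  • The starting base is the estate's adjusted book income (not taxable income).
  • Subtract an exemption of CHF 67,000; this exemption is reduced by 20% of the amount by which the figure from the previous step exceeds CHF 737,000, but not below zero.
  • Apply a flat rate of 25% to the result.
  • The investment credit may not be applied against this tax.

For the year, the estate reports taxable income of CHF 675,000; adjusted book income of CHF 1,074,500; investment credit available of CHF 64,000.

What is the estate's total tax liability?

CHF 268,625

Ordinary income tax:
  CHF 27,000 × 9% = CHF 2,430
  CHF 495,000 × 23% = CHF 113,850
  CHF 153,000 × 34% = CHF 52,020
  → CHF 168,300
  Less investment credit CHF 64,000 → CHF 104,300

Minimum tax:
  Base (adjusted book income): CHF 1,074,500
  Exemption: 20% × (CHF 1,074,500 − CHF 737,000) = CHF 67,500 ≥ CHF 67,000, so the exemption is fully phased out
  Base: CHF 1,074,500 − CHF 0 = CHF 1,074,500
  CHF 1,074,500 × 25% = CHF 268,625

CHF 268,625 > CHF 104,300, so the minimum tax is the binding amount.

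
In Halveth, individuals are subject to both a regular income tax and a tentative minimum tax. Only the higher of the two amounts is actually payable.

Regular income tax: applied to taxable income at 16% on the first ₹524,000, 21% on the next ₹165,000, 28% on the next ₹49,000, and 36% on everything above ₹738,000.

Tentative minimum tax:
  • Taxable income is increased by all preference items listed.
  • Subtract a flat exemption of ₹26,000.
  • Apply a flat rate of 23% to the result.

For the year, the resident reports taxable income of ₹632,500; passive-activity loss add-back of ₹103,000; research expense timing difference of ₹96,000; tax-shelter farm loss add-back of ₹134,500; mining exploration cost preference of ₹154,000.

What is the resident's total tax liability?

Tentative minimum tax:
  Adjusted income: ₹632,500 + ₹103,000 + ₹96,000 + ₹134,500 + ₹154,000 = ₹1,120,000
  Less exemption ₹26,000 → base ₹1,094,000
  ₹1,094,000 × 23% = ₹251,620

Regular income tax:
  ₹524,000 × 16% = ₹83,840
  ₹108,500 × 21% = ₹22,785
  → ₹106,625

₹251,620 > ₹106,625, so the tentative minimum tax is the binding amount.

₹251,620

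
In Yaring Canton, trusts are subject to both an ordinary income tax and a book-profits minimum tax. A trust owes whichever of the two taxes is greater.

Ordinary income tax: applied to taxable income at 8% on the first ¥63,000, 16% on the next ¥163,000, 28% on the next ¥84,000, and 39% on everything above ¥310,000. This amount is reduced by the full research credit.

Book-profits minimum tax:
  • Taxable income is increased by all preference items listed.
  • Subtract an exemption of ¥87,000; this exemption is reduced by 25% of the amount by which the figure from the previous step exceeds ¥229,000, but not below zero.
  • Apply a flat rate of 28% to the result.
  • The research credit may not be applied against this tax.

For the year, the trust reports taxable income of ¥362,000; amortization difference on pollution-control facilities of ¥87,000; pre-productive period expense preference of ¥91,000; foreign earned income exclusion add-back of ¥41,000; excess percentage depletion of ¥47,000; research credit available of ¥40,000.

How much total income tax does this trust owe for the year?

¥175,840

Ordinary income tax:
  ¥63,000 × 8% = ¥5,040
  ¥163,000 × 16% = ¥26,080
  ¥84,000 × 28% = ¥23,520
  ¥52,000 × 39% = ¥20,280
  → ¥74,920
  Less research credit ¥40,000 → ¥34,920

Book-profits minimum tax:
  Adjusted income: ¥362,000 + ¥87,000 + ¥91,000 + ¥41,000 + ¥47,000 = ¥628,000
  Exemption: 25% × (¥628,000 − ¥229,000) = ¥99,750 ≥ ¥87,000, so the exemption is fully phased out
  Base: ¥628,000 − ¥0 = ¥628,000
  ¥628,000 × 28% = ¥175,840

¥175,840 > ¥34,920, so the book-profits minimum tax is the binding amount.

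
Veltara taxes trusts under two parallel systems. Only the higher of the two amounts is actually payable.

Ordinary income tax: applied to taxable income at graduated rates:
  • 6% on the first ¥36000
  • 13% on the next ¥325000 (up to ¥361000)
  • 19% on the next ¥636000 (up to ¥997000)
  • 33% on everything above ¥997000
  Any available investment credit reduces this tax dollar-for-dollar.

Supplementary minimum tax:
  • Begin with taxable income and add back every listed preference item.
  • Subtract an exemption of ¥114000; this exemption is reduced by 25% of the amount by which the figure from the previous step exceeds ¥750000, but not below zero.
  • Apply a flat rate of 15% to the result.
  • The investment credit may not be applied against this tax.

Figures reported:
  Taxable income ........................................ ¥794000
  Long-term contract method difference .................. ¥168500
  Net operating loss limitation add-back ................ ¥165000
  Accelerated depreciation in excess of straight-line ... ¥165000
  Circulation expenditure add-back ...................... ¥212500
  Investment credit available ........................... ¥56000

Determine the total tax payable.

Ordinary income tax:
  ¥36000 × 6% = ¥2160
  ¥325000 × 13% = ¥42250
  ¥433000 × 19% = ¥82270
  → ¥126680
  Less investment credit ¥56000 → ¥70680

Supplementary minimum tax:
  Adjusted income: ¥794000 + ¥168500 + ¥165000 + ¥165000 + ¥212500 = ¥1505000
  Exemption: 25% × (¥1505000 − ¥750000) = ¥188750 ≥ ¥114000, so the exemption is fully phased out
  Base: ¥1505000 − ¥0 = ¥1505000
  ¥1505000 × 15% = ¥225750

¥225750 > ¥70680, so the supplementary minimum tax is the binding amount.

¥225750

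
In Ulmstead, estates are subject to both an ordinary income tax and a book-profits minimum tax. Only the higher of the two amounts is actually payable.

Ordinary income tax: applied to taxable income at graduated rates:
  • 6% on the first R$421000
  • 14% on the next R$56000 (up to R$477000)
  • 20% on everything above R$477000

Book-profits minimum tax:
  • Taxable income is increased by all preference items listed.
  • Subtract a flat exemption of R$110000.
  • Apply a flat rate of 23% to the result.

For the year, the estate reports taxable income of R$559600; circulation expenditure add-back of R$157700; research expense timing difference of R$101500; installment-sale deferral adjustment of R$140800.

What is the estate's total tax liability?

Ordinary income tax:
  R$421000 × 6% = R$25260
  R$56000 × 14% = R$7840
  R$82600 × 20% = R$16520
  → R$49620

Book-profits minimum tax:
  Adjusted income: R$559600 + R$157700 + R$101500 + R$140800 = R$959600
  Less exemption R$110000 → base R$849600
  R$849600 × 23% = R$195408

R$195408 > R$49620, so the book-profits minimum tax is the binding amount.

R$195408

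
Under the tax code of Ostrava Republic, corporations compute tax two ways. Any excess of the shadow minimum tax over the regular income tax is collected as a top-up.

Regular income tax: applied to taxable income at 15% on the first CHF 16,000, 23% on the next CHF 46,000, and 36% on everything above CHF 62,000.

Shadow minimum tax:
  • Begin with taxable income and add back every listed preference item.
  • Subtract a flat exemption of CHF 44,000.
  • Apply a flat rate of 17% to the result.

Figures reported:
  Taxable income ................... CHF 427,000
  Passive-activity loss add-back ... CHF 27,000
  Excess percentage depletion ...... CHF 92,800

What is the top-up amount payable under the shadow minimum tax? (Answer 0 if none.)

Regular income tax:
  CHF 16,000 × 15% = CHF 2,400
  CHF 46,000 × 23% = CHF 10,580
  CHF 365,000 × 36% = CHF 131,400
  → CHF 144,380

Shadow minimum tax:
  Adjusted income: CHF 427,000 + CHF 27,000 + CHF 92,800 = CHF 546,800
  Less exemption CHF 44,000 → base CHF 502,800
  CHF 502,800 × 17% = CHF 85,476

CHF 85,476 ≤ CHF 144,380, so no add-on is due.

CHF 0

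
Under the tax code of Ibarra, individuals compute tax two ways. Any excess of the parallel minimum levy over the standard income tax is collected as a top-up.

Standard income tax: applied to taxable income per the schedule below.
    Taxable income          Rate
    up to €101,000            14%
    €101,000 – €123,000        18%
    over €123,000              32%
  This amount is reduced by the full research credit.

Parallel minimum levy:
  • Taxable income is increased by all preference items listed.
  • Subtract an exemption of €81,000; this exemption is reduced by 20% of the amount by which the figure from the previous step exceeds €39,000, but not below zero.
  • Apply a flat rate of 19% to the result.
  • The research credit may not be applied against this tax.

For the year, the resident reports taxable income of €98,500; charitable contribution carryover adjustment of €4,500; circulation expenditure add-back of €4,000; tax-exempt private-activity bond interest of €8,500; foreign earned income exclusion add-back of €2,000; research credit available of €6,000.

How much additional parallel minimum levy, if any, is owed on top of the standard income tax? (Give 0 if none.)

Standard income tax:
  €98,500 × 14% = €13,790
  Less research credit €6,000 → €7,790

Parallel minimum levy:
  Adjusted income: €98,500 + €4,500 + €4,000 + €8,500 + €2,000 = €117,500
  Exemption: €81,000 − 20% × (€117,500 − €39,000) = €81,000 − €15,700 = €65,300
  Base: €117,500 − €65,300 = €52,200
  €52,200 × 19% = €9,918

Excess of parallel minimum levy over standard income tax: €9,918 − €7,790 = €2,128.

€2,128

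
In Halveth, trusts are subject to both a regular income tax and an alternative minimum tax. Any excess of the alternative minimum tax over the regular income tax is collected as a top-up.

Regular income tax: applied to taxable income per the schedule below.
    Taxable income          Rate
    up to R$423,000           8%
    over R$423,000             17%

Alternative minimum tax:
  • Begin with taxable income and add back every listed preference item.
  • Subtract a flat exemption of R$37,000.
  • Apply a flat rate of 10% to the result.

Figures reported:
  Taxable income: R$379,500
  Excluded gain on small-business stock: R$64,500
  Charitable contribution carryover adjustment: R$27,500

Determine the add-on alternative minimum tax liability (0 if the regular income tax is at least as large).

Regular income tax:
  R$379,500 × 8% = R$30,360

Alternative minimum tax:
  Adjusted income: R$379,500 + R$64,500 + R$27,500 = R$471,500
  Less exemption R$37,000 → base R$434,500
  R$434,500 × 10% = R$43,450

Excess of alternative minimum tax over regular income tax: R$43,450 − R$30,360 = R$13,090.

R$13,090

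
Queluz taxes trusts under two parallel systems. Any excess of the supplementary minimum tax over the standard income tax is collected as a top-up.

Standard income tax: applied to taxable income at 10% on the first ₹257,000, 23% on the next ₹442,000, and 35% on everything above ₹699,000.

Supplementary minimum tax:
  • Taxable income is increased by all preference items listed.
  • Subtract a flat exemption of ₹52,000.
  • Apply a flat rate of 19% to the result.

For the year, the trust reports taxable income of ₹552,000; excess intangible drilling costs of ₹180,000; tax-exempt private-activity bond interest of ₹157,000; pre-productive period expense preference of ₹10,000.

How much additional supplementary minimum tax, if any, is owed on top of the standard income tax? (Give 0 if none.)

₹67,380

Supplementary minimum tax:
  Adjusted income: ₹552,000 + ₹180,000 + ₹157,000 + ₹10,000 = ₹899,000
  Less exemption ₹52,000 → base ₹847,000
  ₹847,000 × 19% = ₹160,930

Standard income tax:
  ₹257,000 × 10% = ₹25,700
  ₹295,000 × 23% = ₹67,850
  → ₹93,550

Excess of supplementary minimum tax over standard income tax: ₹160,930 − ₹93,550 = ₹67,380.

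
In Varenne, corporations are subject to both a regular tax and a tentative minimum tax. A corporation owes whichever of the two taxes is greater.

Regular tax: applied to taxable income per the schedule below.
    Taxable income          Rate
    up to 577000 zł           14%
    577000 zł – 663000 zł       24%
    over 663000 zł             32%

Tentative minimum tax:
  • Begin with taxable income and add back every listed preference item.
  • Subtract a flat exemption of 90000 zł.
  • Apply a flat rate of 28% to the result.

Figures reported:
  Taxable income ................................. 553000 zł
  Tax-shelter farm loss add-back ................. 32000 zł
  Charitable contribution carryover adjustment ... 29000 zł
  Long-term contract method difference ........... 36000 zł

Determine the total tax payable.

Regular tax:
  553000 zł × 14% = 77420 zł

Tentative minimum tax:
  Adjusted income: 553000 zł + 32000 zł + 29000 zł + 36000 zł = 650000 zł
  Less exemption 90000 zł → base 560000 zł
  560000 zł × 28% = 156800 zł

156800 zł > 77420 zł, so the tentative minimum tax is the binding amount.

156800 zł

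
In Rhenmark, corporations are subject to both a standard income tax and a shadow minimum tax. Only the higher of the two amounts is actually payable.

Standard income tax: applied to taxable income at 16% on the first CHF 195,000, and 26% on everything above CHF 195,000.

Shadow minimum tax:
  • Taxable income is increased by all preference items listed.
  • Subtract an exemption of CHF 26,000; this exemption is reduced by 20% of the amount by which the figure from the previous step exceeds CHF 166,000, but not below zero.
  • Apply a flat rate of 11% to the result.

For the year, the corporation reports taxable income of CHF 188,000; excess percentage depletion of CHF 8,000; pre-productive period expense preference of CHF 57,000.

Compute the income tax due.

CHF 30,080

Shadow minimum tax:
  Adjusted income: CHF 188,000 + CHF 8,000 + CHF 57,000 = CHF 253,000
  Exemption: CHF 26,000 − 20% × (CHF 253,000 − CHF 166,000) = CHF 26,000 − CHF 17,400 = CHF 8,600
  Base: CHF 253,000 − CHF 8,600 = CHF 244,400
  CHF 244,400 × 11% = CHF 26,884

Standard income tax:
  CHF 188,000 × 16% = CHF 30,080

CHF 30,080 > CHF 26,884, so the standard income tax governs.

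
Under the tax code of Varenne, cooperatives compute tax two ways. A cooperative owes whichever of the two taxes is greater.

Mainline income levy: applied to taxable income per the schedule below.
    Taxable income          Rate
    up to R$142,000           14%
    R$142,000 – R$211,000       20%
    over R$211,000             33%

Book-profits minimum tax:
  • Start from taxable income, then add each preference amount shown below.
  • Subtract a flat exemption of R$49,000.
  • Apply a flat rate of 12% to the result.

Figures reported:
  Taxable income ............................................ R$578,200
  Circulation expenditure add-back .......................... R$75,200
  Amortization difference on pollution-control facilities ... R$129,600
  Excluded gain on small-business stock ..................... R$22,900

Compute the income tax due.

R$154,856

Book-profits minimum tax:
  Adjusted income: R$578,200 + R$75,200 + R$129,600 + R$22,900 = R$805,900
  Less exemption R$49,000 → base R$756,900
  R$756,900 × 12% = R$90,828

Mainline income levy:
  R$142,000 × 14% = R$19,880
  R$69,000 × 20% = R$13,800
  R$367,200 × 33% = R$121,176
  → R$154,856

R$154,856 > R$90,828, so the mainline income levy governs.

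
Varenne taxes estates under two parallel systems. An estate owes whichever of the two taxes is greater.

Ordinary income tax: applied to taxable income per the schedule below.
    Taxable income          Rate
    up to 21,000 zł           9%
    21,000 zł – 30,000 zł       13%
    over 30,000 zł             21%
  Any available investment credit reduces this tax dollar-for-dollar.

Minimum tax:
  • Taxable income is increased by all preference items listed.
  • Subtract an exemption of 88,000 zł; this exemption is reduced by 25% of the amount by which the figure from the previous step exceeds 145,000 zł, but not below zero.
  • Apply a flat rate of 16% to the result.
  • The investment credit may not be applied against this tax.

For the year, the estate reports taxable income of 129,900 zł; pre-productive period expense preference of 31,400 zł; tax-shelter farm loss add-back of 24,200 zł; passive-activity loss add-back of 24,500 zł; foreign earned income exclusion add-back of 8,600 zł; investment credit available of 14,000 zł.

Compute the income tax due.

Ordinary income tax:
  21,000 zł × 9% = 1,890 zł
  9,000 zł × 13% = 1,170 zł
  99,900 zł × 21% = 20,979 zł
  → 24,039 zł
  Less investment credit 14,000 zł → 10,039 zł

Minimum tax:
  Adjusted income: 129,900 zł + 31,400 zł + 24,200 zł + 24,500 zł + 8,600 zł = 218,600 zł
  Exemption: 88,000 zł − 25% × (218,600 zł − 145,000 zł) = 88,000 zł − 18,400 zł = 69,600 zł
  Base: 218,600 zł − 69,600 zł = 149,000 zł
  149,000 zł × 16% = 23,840 zł

23,840 zł > 10,039 zł, so the minimum tax is the binding amount.

23,840 zł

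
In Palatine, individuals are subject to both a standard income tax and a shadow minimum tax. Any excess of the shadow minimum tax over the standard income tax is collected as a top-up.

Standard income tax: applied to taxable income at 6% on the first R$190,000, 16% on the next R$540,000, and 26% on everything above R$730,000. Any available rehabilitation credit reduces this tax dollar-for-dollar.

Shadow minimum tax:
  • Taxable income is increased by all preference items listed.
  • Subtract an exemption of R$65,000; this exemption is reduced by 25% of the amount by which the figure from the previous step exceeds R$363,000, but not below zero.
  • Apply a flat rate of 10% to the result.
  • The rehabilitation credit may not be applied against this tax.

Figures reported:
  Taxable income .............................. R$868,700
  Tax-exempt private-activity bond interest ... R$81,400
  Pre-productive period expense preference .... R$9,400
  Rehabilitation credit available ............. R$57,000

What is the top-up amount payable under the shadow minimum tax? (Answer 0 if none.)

Shadow minimum tax:
  Adjusted income: R$868,700 + R$81,400 + R$9,400 = R$959,500
  Exemption: 25% × (R$959,500 − R$363,000) = R$149,125 ≥ R$65,000, so the exemption is fully phased out
  Base: R$959,500 − R$0 = R$959,500
  R$959,500 × 10% = R$95,950

Standard income tax:
  R$190,000 × 6% = R$11,400
  R$540,000 × 16% = R$86,400
  R$138,700 × 26% = R$36,062
  → R$133,862
  Less rehabilitation credit R$57,000 → R$76,862

Excess of shadow minimum tax over standard income tax: R$95,950 − R$76,862 = R$19,088.

R$19,088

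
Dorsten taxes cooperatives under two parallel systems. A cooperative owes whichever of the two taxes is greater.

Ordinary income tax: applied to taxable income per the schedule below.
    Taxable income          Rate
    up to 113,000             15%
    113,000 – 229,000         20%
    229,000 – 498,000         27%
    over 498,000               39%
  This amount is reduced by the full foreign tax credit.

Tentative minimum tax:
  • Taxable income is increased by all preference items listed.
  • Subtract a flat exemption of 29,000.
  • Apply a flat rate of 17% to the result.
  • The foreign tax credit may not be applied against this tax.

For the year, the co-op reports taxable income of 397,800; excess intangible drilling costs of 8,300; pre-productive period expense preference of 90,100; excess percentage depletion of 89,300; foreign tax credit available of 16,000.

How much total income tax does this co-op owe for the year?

Ordinary income tax:
  113,000 × 15% = 16,950
  116,000 × 20% = 23,200
  168,800 × 27% = 45,576
  → 85,726
  Less foreign tax credit 16,000 → 69,726

Tentative minimum tax:
  Adjusted income: 397,800 + 8,300 + 90,100 + 89,300 = 585,500
  Less exemption 29,000 → base 556,500
  556,500 × 17% = 94,605

94,605 > 69,726, so the tentative minimum tax is the binding amount.

94,605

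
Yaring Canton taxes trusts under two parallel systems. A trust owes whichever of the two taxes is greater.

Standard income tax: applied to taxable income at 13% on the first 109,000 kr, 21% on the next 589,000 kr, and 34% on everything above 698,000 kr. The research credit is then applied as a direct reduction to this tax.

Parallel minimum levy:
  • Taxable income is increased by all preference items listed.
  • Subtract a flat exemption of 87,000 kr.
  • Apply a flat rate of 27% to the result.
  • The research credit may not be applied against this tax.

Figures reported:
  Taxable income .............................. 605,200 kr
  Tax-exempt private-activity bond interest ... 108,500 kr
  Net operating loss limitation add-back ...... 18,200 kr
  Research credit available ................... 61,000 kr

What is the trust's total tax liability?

174,123 kr

Standard income tax:
  109,000 kr × 13% = 14,170 kr
  496,200 kr × 21% = 104,202 kr
  → 118,372 kr
  Less research credit 61,000 kr → 57,372 kr

Parallel minimum levy:
  Adjusted income: 605,200 kr + 108,500 kr + 18,200 kr = 731,900 kr
  Less exemption 87,000 kr → base 644,900 kr
  644,900 kr × 27% = 174,123 kr

174,123 kr > 57,372 kr, so the parallel minimum levy is the binding amount.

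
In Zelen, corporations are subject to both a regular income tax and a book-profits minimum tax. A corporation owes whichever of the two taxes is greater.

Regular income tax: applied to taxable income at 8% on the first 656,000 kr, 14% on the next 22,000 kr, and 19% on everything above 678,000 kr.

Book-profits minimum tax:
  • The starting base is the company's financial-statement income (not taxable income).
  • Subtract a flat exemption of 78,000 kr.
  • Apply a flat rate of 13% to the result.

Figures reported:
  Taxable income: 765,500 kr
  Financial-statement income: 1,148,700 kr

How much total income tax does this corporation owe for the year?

Book-profits minimum tax:
  Base (financial-statement income): 1,148,700 kr
  Less exemption 78,000 kr → base 1,070,700 kr
  1,070,700 kr × 13% = 139,191 kr

Regular income tax:
  656,000 kr × 8% = 52,480 kr
  22,000 kr × 14% = 3,080 kr
  87,500 kr × 19% = 16,625 kr
  → 72,185 kr

139,191 kr > 72,185 kr, so the book-profits minimum tax is the binding amount.

139,191 kr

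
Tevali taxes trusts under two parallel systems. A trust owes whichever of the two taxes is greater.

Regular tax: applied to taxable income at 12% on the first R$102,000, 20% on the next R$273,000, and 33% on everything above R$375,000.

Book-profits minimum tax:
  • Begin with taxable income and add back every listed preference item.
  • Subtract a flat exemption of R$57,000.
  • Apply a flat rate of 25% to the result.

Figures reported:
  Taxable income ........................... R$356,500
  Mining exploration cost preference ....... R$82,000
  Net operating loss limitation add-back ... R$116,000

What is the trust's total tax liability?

R$124,375

Regular tax:
  R$102,000 × 12% = R$12,240
  R$254,500 × 20% = R$50,900
  → R$63,140

Book-profits minimum tax:
  Adjusted income: R$356,500 + R$82,000 + R$116,000 = R$554,500
  Less exemption R$57,000 → base R$497,500
  R$497,500 × 25% = R$124,375

R$124,375 > R$63,140, so the book-profits minimum tax is the binding amount.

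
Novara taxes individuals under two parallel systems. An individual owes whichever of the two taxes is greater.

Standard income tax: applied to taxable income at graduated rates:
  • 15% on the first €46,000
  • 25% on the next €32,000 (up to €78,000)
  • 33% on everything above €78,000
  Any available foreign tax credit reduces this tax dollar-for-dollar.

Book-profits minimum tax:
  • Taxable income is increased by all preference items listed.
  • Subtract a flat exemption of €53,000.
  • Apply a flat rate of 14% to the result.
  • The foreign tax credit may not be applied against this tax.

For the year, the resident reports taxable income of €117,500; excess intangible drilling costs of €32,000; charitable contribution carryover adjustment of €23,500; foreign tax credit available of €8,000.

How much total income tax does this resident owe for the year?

€19,935

Book-profits minimum tax:
  Adjusted income: €117,500 + €32,000 + €23,500 = €173,000
  Less exemption €53,000 → base €120,000
  €120,000 × 14% = €16,800

Standard income tax:
  €46,000 × 15% = €6,900
  €32,000 × 25% = €8,000
  €39,500 × 33% = €13,035
  → €27,935
  Less foreign tax credit €8,000 → €19,935

€19,935 > €16,800, so the standard income tax governs.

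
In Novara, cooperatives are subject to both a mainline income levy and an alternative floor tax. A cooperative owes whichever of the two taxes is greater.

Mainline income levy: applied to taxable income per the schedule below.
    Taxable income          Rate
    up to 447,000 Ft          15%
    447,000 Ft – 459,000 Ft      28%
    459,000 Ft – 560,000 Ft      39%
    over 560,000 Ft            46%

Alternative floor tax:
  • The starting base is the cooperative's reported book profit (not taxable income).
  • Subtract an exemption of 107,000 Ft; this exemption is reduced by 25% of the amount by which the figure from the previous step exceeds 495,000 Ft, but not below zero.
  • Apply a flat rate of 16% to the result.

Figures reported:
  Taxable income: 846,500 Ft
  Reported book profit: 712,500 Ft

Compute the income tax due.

241,590 Ft

Mainline income levy:
  447,000 Ft × 15% = 67,050 Ft
  12,000 Ft × 28% = 3,360 Ft
  101,000 Ft × 39% = 39,390 Ft
  286,500 Ft × 46% = 131,790 Ft
  → 241,590 Ft

Alternative floor tax:
  Base (reported book profit): 712,500 Ft
  Exemption: 107,000 Ft − 25% × (712,500 Ft − 495,000 Ft) = 107,000 Ft − 54,375 Ft = 52,625 Ft
  Base: 712,500 Ft − 52,625 Ft = 659,875 Ft
  659,875 Ft × 16% = 105,580 Ft

241,590 Ft > 105,580 Ft, so the mainline income levy governs.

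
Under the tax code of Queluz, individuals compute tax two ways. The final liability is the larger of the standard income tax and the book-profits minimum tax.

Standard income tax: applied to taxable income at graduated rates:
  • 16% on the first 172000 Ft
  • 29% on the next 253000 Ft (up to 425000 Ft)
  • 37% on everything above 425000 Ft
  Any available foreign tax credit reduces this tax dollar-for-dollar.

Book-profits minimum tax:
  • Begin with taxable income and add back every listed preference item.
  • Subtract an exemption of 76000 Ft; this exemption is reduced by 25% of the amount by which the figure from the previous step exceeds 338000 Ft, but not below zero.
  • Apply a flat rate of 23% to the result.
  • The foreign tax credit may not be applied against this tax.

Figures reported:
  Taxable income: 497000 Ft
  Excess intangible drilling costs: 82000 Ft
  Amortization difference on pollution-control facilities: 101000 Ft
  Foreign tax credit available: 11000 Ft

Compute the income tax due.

156400 Ft

Book-profits minimum tax:
  Adjusted income: 497000 Ft + 82000 Ft + 101000 Ft = 680000 Ft
  Exemption: 25% × (680000 Ft − 338000 Ft) = 85500 Ft ≥ 76000 Ft, so the exemption is fully phased out
  Base: 680000 Ft − 0 Ft = 680000 Ft
  680000 Ft × 23% = 156400 Ft

Standard income tax:
  172000 Ft × 16% = 27520 Ft
  253000 Ft × 29% = 73370 Ft
  72000 Ft × 37% = 26640 Ft
  → 127530 Ft
  Less foreign tax credit 11000 Ft → 116530 Ft

156400 Ft > 116530 Ft, so the book-profits minimum tax is the binding amount.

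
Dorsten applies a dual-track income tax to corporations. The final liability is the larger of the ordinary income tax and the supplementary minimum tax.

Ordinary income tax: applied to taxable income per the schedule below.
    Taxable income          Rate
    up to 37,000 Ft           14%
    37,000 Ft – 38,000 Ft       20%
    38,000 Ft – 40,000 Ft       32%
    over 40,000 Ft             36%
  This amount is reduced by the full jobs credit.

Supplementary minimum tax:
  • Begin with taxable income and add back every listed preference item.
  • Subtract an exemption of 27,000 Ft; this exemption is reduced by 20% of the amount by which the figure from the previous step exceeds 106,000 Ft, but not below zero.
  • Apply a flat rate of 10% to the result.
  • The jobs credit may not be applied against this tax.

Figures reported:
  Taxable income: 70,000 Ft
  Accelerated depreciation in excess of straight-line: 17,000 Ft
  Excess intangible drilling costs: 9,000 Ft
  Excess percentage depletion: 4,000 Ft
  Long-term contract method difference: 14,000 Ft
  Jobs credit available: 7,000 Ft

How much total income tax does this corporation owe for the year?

9,820 Ft

Ordinary income tax:
  37,000 Ft × 14% = 5,180 Ft
  1,000 Ft × 20% = 200 Ft
  2,000 Ft × 32% = 640 Ft
  30,000 Ft × 36% = 10,800 Ft
  → 16,820 Ft
  Less jobs credit 7,000 Ft → 9,820 Ft

Supplementary minimum tax:
  Adjusted income: 70,000 Ft + 17,000 Ft + 9,000 Ft + 4,000 Ft + 14,000 Ft = 114,000 Ft
  Exemption: 27,000 Ft − 20% × (114,000 Ft − 106,000 Ft) = 27,000 Ft − 1,600 Ft = 25,400 Ft
  Base: 114,000 Ft − 25,400 Ft = 88,600 Ft
  88,600 Ft × 10% = 8,860 Ft

9,820 Ft > 8,860 Ft, so the ordinary income tax governs.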